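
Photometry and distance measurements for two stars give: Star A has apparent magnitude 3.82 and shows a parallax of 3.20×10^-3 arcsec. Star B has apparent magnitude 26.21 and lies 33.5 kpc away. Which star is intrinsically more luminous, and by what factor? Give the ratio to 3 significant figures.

Star A is more luminous, by a factor of 78600.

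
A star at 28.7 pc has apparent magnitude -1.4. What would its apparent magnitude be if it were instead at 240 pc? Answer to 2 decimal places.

Flux ∝ 1/d², so Δm = 5 log₁₀(d₂/d₁) = 5 log₁₀(240/28.7) = 4.612
m₂ = m₁ + Δm = -1.4 + (4.612) = 3.212

m ≈ 3.21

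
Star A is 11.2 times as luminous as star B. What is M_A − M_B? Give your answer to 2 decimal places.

M_A − M_B ≈ -2.62

Pogson: ΔM = −2.5 log₁₀(ratio) = −2.5 log₁₀(11.2) = −2.5 × 1.0492 = -2.623
Star A is brighter, so it has the smaller magnitude: the difference is negative.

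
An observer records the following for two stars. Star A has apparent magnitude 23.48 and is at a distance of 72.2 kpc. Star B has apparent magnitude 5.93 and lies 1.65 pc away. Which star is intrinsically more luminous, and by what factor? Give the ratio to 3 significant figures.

Star A: d = 72.2 kpc = 72200 pc
Star A: M = m − 5 log₁₀ d + 5 = 23.48 − 5·4.8585 + 5 = 4.187
Star B: M = m − 5 log₁₀ d + 5 = 5.93 − 5·0.2175 + 5 = 9.843
ΔM = M_A − M_B = 4.187 − (9.843) = -5.655; smaller M is more luminous → Star A.
L ratio = 10^(0.4 |ΔM|) = 10^2.262 = 182.9

Star A is more luminous, by a factor of 183.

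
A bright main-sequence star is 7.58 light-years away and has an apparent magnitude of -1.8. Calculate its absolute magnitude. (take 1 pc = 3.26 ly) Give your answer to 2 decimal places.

M ≈ 1.37

d = 7.58 ly / 3.26 = 2.325 pc
5 log₁₀(d/10 pc) = 5 log₁₀(2.325) − 5 = -3.168
M = m − 5 log₁₀(d/10) = -1.8 + 3.168 = 1.368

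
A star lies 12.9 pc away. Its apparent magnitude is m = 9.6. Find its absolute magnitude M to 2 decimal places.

M ≈ 9.05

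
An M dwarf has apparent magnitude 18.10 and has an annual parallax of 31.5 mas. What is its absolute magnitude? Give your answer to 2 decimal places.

p = 31.5 mas = 0.0315″ → d = 1/p = 31.75 pc
5 log₁₀(d/10 pc) = 5 log₁₀(31.75) − 5 = 2.508
M = m − 5 log₁₀(d/10) = 18.10 − 2.508 = 15.592

M ≈ 15.59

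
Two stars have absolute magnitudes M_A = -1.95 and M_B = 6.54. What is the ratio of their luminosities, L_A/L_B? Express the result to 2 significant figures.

L_A/L_B ≈ 2500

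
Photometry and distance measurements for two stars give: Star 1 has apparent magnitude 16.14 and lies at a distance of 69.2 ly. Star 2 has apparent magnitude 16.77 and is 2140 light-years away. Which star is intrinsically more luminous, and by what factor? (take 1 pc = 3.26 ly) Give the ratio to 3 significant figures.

Star 2 is more luminous, by a factor of 535.

Star 1: d = 69.2 ly / 3.26 = 21.23 pc
Star 1: M = m − 5 log₁₀ d + 5 = 16.14 − 5·1.3269 + 5 = 14.506
Star 2: d = 2140 ly / 3.26 = 656.4 pc
Star 2: M = m − 5 log₁₀ d + 5 = 16.77 − 5·2.8172 + 5 = 7.684
ΔM = M_1 − M_2 = 14.506 − (7.684) = 6.822; smaller M is more luminous → Star 2.
L ratio = 10^(0.4 |ΔM|) = 10^2.729 = 535.3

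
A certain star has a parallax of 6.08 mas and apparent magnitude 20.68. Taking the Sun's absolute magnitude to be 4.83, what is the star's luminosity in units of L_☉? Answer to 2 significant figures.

d = 1/p = 1000/6.08 mas = 164.5 pc
M = m − 5 log₁₀ d + 5 = 20.68 − 5·2.2161 + 5 = 14.600
M − M_☉ = 14.600 − 4.83 = 9.770
L/L_☉ = 10^(−0.4 × 9.770) = 1.236×10^-4

L/L_☉ ≈ 1.2×10^-4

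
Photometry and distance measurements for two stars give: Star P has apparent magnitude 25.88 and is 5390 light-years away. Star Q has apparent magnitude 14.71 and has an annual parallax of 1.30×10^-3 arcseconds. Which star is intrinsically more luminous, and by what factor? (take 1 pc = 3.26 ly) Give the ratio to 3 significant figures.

Star Q is more luminous, by a factor of 6360.

Star P: d = 5390 ly / 3.26 = 1653 pc
Star P: M = m − 5 log₁₀ d + 5 = 25.88 − 5·3.2184 + 5 = 14.788
Star Q: d = 1/p = 1/1.30×10^-3″ = 769.2 pc
Star Q: M = m − 5 log₁₀ d + 5 = 14.71 − 5·2.8861 + 5 = 5.280
ΔM = M_P − M_Q = 14.788 − (5.280) = 9.508; smaller M is more luminous → Star Q.
L ratio = 10^(0.4 |ΔM|) = 10^3.803 = 6359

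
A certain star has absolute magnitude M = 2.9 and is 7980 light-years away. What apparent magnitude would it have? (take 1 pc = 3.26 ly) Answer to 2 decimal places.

d = 7980 ly / 3.26 = 2448 pc
m = M + 5 log₁₀ d − 5 = 2.9 + 5·3.3888 − 5 = 14.844

m ≈ 14.84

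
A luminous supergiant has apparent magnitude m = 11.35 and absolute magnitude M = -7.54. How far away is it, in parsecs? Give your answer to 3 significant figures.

d ≈ 60000 pc

μ = m − M = 18.890
m − M = 5 log₁₀ d − 5
log₁₀ d = (m − M)/5 + 1 = 4.7780
d = 10^4.7780 = 59980 pc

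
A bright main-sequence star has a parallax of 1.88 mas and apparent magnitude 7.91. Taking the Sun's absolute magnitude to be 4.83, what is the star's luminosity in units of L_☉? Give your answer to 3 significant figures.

d = 1/p = 1000/1.88 mas = 531.9 pc
M = m − 5 log₁₀ d + 5 = 7.91 − 5·2.7258 + 5 = -0.719
M − M_☉ = -0.719 − 4.83 = -5.549
L/L_☉ = 10^(−0.4 × -5.549) = 165.8

L/L_☉ ≈ 166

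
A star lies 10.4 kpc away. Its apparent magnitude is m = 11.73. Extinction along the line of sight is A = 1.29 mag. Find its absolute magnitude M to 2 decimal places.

M ≈ -4.65

d = 10.4 kpc = 10400 pc
5 log₁₀(d/10 pc) = 5 log₁₀(10400) − 5 = 15.085
M = m − 5 log₁₀(d/10) − A = 11.73 − 15.085 − 1.29 = -4.645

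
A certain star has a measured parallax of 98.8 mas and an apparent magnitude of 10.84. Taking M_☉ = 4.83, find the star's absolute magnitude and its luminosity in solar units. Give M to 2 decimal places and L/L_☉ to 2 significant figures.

M ≈ 10.81; L/L_☉ ≈ 4.0×10^-3

d = 1/p = 1000/98.8 mas = 10.12 pc
M = m − 5 log₁₀ d + 5 = 10.84 − 5·1.0052 + 5 = 10.814
M − M_☉ = 10.814 − 4.83 = 5.984
L/L_☉ = 10^(−0.4 × 5.984) = 4.041×10^-3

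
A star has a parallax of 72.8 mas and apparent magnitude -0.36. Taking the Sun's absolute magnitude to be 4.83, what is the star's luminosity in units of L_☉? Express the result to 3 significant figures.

d = 1/p = 1000/72.8 mas = 13.74 pc
M = m − 5 log₁₀ d + 5 = -0.36 − 5·1.1379 + 5 = -1.049
M − M_☉ = -1.049 − 4.83 = -5.879
L/L_☉ = 10^(−0.4 × -5.879) = 224.8

L/L_☉ ≈ 225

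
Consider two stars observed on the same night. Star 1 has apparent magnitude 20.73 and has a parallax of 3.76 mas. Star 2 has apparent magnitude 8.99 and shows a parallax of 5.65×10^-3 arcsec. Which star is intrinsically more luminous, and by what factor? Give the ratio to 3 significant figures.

Star 2 is more luminous, by a factor of 22000.

Star 1: p = 3.76 mas = 3.76×10^-3″ → d = 1/p = 266.0 pc
Star 1: M = m − 5 log₁₀ d + 5 = 20.73 − 5·2.4248 + 5 = 13.606
Star 2: d = 1/p = 1/5.65×10^-3″ = 177.0 pc
Star 2: M = m − 5 log₁₀ d + 5 = 8.99 − 5·2.2480 + 5 = 2.750
ΔM = M_1 − M_2 = 13.606 − (2.750) = 10.856; smaller M is more luminous → Star 2.
L ratio = 10^(0.4 |ΔM|) = 10^4.342 = 21990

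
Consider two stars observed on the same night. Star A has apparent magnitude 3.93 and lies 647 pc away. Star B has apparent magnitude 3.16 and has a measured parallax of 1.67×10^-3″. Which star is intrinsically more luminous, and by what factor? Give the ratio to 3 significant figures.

Star B is more luminous, by a factor of 1.74.

Star A: M = m − 5 log₁₀ d + 5 = 3.93 − 5·2.8109 + 5 = -5.125
Star B: d = 1/p = 1/1.67×10^-3″ = 598.8 pc
Star B: M = m − 5 log₁₀ d + 5 = 3.16 − 5·2.7773 + 5 = -5.726
ΔM = M_A − M_B = -5.125 − (-5.726) = 0.602; smaller M is more luminous → Star B.
L ratio = 10^(0.4 |ΔM|) = 10^0.241 = 1.741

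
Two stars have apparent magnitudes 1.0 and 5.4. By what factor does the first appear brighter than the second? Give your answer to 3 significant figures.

57.5

Magnitude difference = -4.4
Flux ratio = 10^(−0.4 Δm) = 10^(−0.4 × -4.4) = 10^1.760 = 57.54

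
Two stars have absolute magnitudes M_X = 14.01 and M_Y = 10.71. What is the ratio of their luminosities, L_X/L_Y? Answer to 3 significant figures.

L_X/L_Y ≈ 0.0479

ΔM = M_X − M_Y = 3.30
L_X/L_Y = 10^(−0.4 ΔM) = 10^-1.320 = 0.04786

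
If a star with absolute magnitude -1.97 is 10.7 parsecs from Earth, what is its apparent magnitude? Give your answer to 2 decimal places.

m ≈ -1.82

m = M + 5 log₁₀ d − 5 = -1.97 + 5·1.0294 − 5 = -1.823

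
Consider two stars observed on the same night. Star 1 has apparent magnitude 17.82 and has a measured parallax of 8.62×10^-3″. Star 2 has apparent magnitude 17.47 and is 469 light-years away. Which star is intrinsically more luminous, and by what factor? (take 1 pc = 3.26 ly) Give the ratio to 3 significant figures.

Star 1: d = 1/p = 1/8.62×10^-3″ = 116.0 pc
Star 1: M = m − 5 log₁₀ d + 5 = 17.82 − 5·2.0645 + 5 = 12.498
Star 2: d = 469 ly / 3.26 = 143.9 pc
Star 2: M = m − 5 log₁₀ d + 5 = 17.47 − 5·2.1580 + 5 = 11.680
ΔM = M_1 − M_2 = 12.498 − (11.680) = 0.817; smaller M is more luminous → Star 2.
L ratio = 10^(0.4 |ΔM|) = 10^0.327 = 2.123

Star 2 is more luminous, by a factor of 2.12.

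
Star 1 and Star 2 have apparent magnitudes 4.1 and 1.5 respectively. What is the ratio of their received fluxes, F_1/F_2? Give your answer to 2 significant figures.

F_1/F_2 ≈ 0.091

Δm = 4.1 − (1.5) = 2.6
Flux ratio = 10^(−0.4 Δm) = 10^(−0.4 × 2.6) = 10^-1.040 = 0.09120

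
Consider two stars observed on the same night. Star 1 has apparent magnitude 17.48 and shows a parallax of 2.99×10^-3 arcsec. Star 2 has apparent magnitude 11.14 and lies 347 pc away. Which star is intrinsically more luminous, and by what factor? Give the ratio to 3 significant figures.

Star 1: d = 1/p = 1/2.99×10^-3″ = 334.4 pc
Star 1: M = m − 5 log₁₀ d + 5 = 17.48 − 5·2.5243 + 5 = 9.858
Star 2: M = m − 5 log₁₀ d + 5 = 11.14 − 5·2.5403 + 5 = 3.438
ΔM = M_1 − M_2 = 9.858 − (3.438) = 6.420; smaller M is more luminous → Star 2.
L ratio = 10^(0.4 |ΔM|) = 10^2.568 = 369.8

Star 2 is more luminous, by a factor of 370.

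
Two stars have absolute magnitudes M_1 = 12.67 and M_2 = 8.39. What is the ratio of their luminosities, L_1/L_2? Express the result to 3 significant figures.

L_1/L_2 ≈ 0.0194

ΔM = M_1 − M_2 = 4.28
L_1/L_2 = 10^(−0.4 ΔM) = 10^-1.712 = 0.01941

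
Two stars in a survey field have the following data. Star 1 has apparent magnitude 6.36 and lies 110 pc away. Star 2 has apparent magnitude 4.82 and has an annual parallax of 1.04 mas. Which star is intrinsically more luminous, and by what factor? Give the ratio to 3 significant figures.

Star 2 is more luminous, by a factor of 316.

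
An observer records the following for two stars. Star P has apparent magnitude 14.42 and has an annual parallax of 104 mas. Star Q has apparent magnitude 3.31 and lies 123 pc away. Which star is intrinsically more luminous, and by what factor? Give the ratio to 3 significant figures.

Star P: p = 104 mas = 0.104″ → d = 1/p = 9.615 pc
Star P: M = m − 5 log₁₀ d + 5 = 14.42 − 5·0.9830 + 5 = 14.505
Star Q: M = m − 5 log₁₀ d + 5 = 3.31 − 5·2.0899 + 5 = -2.140
ΔM = M_P − M_Q = 14.505 − (-2.140) = 16.645; smaller M is more luminous → Star Q.
L ratio = 10^(0.4 |ΔM|) = 10^6.658 = 4.549×10^6

Star Q is more luminous, by a factor of 4.55×10^6.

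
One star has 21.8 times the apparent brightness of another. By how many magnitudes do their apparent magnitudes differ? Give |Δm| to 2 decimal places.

|Δm| ≈ 3.35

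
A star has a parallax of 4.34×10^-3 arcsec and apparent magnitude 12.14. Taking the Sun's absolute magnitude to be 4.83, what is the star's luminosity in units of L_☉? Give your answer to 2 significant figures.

L/L_☉ ≈ 0.63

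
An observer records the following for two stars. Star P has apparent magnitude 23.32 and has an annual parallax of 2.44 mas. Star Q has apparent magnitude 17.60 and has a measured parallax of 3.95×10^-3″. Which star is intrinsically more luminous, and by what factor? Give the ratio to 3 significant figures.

Star P: p = 2.44 mas = 2.44×10^-3″ → d = 1/p = 409.8 pc
Star P: M = m − 5 log₁₀ d + 5 = 23.32 − 5·2.6126 + 5 = 15.257
Star Q: d = 1/p = 1/3.95×10^-3″ = 253.2 pc
Star Q: M = m − 5 log₁₀ d + 5 = 17.60 − 5·2.4034 + 5 = 10.583
ΔM = M_P − M_Q = 15.257 − (10.583) = 4.674; smaller M is more luminous → Star Q.
L ratio = 10^(0.4 |ΔM|) = 10^1.870 = 74.06

Star Q is more luminous, by a factor of 74.1.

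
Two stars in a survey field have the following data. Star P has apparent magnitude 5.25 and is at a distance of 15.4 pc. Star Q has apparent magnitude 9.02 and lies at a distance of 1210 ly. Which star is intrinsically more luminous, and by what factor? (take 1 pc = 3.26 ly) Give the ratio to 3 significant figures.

Star P: M = m − 5 log₁₀ d + 5 = 5.25 − 5·1.1875 + 5 = 4.312
Star Q: d = 1210 ly / 3.26 = 371.2 pc
Star Q: M = m − 5 log₁₀ d + 5 = 9.02 − 5·2.5696 + 5 = 1.172
ΔM = M_P − M_Q = 4.312 − (1.172) = 3.140; smaller M is more luminous → Star Q.
L ratio = 10^(0.4 |ΔM|) = 10^1.256 = 18.03

Star Q is more luminous, by a factor of 18.0.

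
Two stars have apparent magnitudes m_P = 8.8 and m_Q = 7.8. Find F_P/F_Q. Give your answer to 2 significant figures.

F_P/F_Q ≈ 0.40

Magnitude difference = 1.0
Flux ratio = 10^(−0.4 Δm) = 10^(−0.4 × 1.0) = 10^-0.400 = 0.3981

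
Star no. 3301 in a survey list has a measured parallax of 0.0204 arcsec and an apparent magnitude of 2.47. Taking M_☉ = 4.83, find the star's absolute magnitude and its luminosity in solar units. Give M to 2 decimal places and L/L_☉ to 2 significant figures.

d = 1/p = 1/0.0204″ = 49.02 pc
M = m − 5 log₁₀ d + 5 = 2.47 − 5·1.6904 + 5 = -0.982
M − M_☉ = -0.982 − 4.83 = -5.812
L/L_☉ = 10^(−0.4 × -5.812) = 211.2

M ≈ -0.98; L/L_☉ ≈ 210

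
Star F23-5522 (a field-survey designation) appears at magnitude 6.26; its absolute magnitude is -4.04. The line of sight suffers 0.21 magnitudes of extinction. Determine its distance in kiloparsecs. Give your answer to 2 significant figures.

d ≈ 1.0 kpc

m − M = 5 log₁₀(d/10 pc) + A  ⇒  6.26 − (-4.04) − 0.21 = 5 log₁₀(d/10)
10.090 = 5 log₁₀(d/10)
log₁₀ d = (m − M − A)/5 + 1 = 3.0180
d = 10^3.0180 = 1042 pc
= 1.042 kpc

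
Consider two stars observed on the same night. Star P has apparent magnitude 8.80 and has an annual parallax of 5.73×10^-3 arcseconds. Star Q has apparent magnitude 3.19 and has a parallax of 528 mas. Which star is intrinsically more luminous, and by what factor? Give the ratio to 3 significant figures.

Star P is more luminous, by a factor of 48.4.

Star P: d = 1/p = 1/5.73×10^-3″ = 174.5 pc
Star P: M = m − 5 log₁₀ d + 5 = 8.80 − 5·2.2418 + 5 = 2.591
Star Q: p = 528 mas = 0.528″ → d = 1/p = 1.894 pc
Star Q: M = m − 5 log₁₀ d + 5 = 3.19 − 5·0.2774 + 5 = 6.803
ΔM = M_P − M_Q = 2.591 − (6.803) = -4.212; smaller M is more luminous → Star P.
L ratio = 10^(0.4 |ΔM|) = 10^1.685 = 48.41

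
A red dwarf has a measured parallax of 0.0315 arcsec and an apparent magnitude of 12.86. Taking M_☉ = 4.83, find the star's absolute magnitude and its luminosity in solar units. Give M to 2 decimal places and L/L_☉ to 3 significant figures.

M ≈ 10.35; L/L_☉ ≈ 6.19×10^-3

d = 1/p = 1/0.0315″ = 31.75 pc
M = m − 5 log₁₀ d + 5 = 12.86 − 5·1.5017 + 5 = 10.352
M − M_☉ = 10.352 − 4.83 = 5.522
L/L_☉ = 10^(−0.4 × 5.522) = 6.186×10^-3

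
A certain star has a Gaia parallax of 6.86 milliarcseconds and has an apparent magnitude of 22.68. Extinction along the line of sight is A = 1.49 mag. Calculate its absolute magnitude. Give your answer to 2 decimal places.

M ≈ 15.37

p = 6.86 mas = 6.86×10^-3″ → d = 1/p = 145.8 pc
5 log₁₀(d/10 pc) = 5 log₁₀(145.8) − 5 = 5.818
M = m − 5 log₁₀(d/10) − A = 22.68 − 5.818 − 1.49 = 15.372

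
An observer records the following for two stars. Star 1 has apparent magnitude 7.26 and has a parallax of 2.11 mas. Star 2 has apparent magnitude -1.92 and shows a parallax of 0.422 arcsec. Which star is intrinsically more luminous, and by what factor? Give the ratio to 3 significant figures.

Star 1: p = 2.11 mas = 2.11×10^-3″ → d = 1/p = 473.9 pc
Star 1: M = m − 5 log₁₀ d + 5 = 7.26 − 5·2.6757 + 5 = -1.119
Star 2: d = 1/p = 1/0.422″ = 2.370 pc
Star 2: M = m − 5 log₁₀ d + 5 = -1.92 − 5·0.3747 + 5 = 1.207
ΔM = M_1 − M_2 = -1.119 − (1.207) = -2.325; smaller M is more luminous → Star 1.
L ratio = 10^(0.4 |ΔM|) = 10^0.930 = 8.513

Star 1 is more luminous, by a factor of 8.51.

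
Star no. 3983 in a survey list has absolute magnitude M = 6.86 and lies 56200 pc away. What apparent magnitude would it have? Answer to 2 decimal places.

m ≈ 25.61

m = M + 5 log₁₀ d − 5 = 6.86 + 5·4.7497 − 5 = 25.609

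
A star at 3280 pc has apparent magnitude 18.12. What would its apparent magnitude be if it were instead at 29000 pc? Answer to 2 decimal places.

Flux ∝ 1/d², so Δm = 5 log₁₀(d₂/d₁) = 5 log₁₀(29000/3280) = 4.733
m₂ = m₁ + Δm = 18.12 + (4.733) = 22.853

m ≈ 22.85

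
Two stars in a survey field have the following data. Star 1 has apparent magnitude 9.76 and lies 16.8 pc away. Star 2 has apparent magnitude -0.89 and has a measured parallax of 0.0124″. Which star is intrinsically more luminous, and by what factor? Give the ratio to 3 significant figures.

Star 1: M = m − 5 log₁₀ d + 5 = 9.76 − 5·1.2253 + 5 = 8.633
Star 2: d = 1/p = 1/0.0124″ = 80.65 pc
Star 2: M = m − 5 log₁₀ d + 5 = -0.89 − 5·1.9066 + 5 = -5.423
ΔM = M_1 − M_2 = 8.633 − (-5.423) = 14.056; smaller M is more luminous → Star 2.
L ratio = 10^(0.4 |ΔM|) = 10^5.623 = 419300

Star 2 is more luminous, by a factor of 419000.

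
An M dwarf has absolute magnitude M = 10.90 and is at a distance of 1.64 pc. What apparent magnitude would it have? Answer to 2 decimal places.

m ≈ 6.97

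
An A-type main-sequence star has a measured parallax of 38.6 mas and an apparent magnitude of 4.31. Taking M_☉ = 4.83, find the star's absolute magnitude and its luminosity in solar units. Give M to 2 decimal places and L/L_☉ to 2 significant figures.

M ≈ 2.24; L/L_☉ ≈ 11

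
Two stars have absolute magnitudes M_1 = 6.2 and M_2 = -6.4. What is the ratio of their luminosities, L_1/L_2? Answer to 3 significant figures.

L_1/L_2 ≈ 9.12×10^-6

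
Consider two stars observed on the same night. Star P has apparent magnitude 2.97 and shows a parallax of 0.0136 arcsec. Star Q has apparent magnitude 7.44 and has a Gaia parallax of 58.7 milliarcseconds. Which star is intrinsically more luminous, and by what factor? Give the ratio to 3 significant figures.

Star P is more luminous, by a factor of 1140.

Star P: d = 1/p = 1/0.0136″ = 73.53 pc
Star P: M = m − 5 log₁₀ d + 5 = 2.97 − 5·1.8665 + 5 = -1.362
Star Q: p = 58.7 mas = 0.0587″ → d = 1/p = 17.04 pc
Star Q: M = m − 5 log₁₀ d + 5 = 7.44 − 5·1.2314 + 5 = 6.283
ΔM = M_P − M_Q = -1.362 − (6.283) = -7.645; smaller M is more luminous → Star P.
L ratio = 10^(0.4 |ΔM|) = 10^3.058 = 1143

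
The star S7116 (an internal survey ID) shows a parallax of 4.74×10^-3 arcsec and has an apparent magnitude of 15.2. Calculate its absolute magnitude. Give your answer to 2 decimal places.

M ≈ 8.58

d = 1/p = 1/4.74×10^-3″ = 211.0 pc
5 log₁₀(d/10 pc) = 5 log₁₀(211.0) − 5 = 6.621
M = m − 5 log₁₀(d/10) = 15.2 − 6.621 = 8.579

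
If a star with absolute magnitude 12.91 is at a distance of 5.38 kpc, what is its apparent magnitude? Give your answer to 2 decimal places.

m ≈ 26.56

d = 5.38 kpc = 5380 pc
m = M + 5 log₁₀ d − 5 = 12.91 + 5·3.7308 − 5 = 26.564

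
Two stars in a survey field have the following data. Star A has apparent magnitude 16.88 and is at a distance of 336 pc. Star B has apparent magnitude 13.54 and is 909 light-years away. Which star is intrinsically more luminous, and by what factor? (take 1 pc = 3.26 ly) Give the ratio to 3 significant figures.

Star B is more luminous, by a factor of 14.9.

Star A: M = m − 5 log₁₀ d + 5 = 16.88 − 5·2.5263 + 5 = 9.248
Star B: d = 909 ly / 3.26 = 278.8 pc
Star B: M = m − 5 log₁₀ d + 5 = 13.54 − 5·2.4453 + 5 = 6.313
ΔM = M_A − M_B = 9.248 − (6.313) = 2.935; smaller M is more luminous → Star B.
L ratio = 10^(0.4 |ΔM|) = 10^1.174 = 14.93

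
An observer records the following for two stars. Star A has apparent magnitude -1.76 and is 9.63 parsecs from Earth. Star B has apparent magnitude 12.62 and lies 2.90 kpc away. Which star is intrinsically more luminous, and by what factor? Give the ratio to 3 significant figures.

Star A: M = m − 5 log₁₀ d + 5 = -1.76 − 5·0.9836 + 5 = -1.678
Star B: d = 2.90 kpc = 2900 pc
Star B: M = m − 5 log₁₀ d + 5 = 12.62 − 5·3.4624 + 5 = 0.308
ΔM = M_A − M_B = -1.678 − (0.308) = -1.986; smaller M is more luminous → Star A.
L ratio = 10^(0.4 |ΔM|) = 10^0.794 = 6.230

Star A is more luminous, by a factor of 6.23.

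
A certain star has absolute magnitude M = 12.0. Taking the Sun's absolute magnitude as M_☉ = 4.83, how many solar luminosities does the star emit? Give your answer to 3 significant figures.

M − M_☉ = 12.0 − 4.83 = 7.170
L/L_☉ = 10^(−0.4 (M − M_☉)) = 10^-2.868 = 1.355×10^-3

L/L_☉ ≈ 1.36×10^-3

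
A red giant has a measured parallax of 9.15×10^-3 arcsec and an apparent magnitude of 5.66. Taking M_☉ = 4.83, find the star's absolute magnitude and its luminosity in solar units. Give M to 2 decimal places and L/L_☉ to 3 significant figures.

M ≈ 0.47; L/L_☉ ≈ 55.6

d = 1/p = 1/9.15×10^-3″ = 109.3 pc
M = m − 5 log₁₀ d + 5 = 5.66 − 5·2.0386 + 5 = 0.467
M − M_☉ = 0.467 − 4.83 = -4.363
L/L_☉ = 10^(−0.4 × -4.363) = 55.61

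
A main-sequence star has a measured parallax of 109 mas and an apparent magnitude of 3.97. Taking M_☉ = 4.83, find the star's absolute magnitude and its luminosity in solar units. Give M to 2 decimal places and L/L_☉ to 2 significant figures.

M ≈ 4.16; L/L_☉ ≈ 1.9

d = 1/p = 1000/109 mas = 9.174 pc
M = m − 5 log₁₀ d + 5 = 3.97 − 5·0.9626 + 5 = 4.157
M − M_☉ = 4.157 − 4.83 = -0.673
L/L_☉ = 10^(−0.4 × -0.673) = 1.858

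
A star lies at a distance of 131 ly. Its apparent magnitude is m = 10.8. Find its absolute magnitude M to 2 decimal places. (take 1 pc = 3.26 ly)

d = 131 ly / 3.26 = 40.18 pc
5 log₁₀(d/10 pc) = 5 log₁₀(40.18) − 5 = 3.020
M = m − 5 log₁₀(d/10) = 10.8 − 3.020 = 7.780

M ≈ 7.78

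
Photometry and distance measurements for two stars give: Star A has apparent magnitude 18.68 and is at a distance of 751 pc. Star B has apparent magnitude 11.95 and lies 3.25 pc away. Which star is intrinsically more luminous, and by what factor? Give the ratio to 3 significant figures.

Star A: M = m − 5 log₁₀ d + 5 = 18.68 − 5·2.8756 + 5 = 9.302
Star B: M = m − 5 log₁₀ d + 5 = 11.95 − 5·0.5119 + 5 = 14.391
ΔM = M_A − M_B = 9.302 − (14.391) = -5.089; smaller M is more luminous → Star A.
L ratio = 10^(0.4 |ΔM|) = 10^2.036 = 108.5

Star A is more luminous, by a factor of 109.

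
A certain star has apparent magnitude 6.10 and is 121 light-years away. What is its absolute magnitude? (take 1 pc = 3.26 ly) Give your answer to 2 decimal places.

d = 121 ly / 3.26 = 37.12 pc
5 log₁₀(d/10 pc) = 5 log₁₀(37.12) − 5 = 2.848
M = m − 5 log₁₀(d/10) = 6.10 − 2.848 = 3.252

M ≈ 3.25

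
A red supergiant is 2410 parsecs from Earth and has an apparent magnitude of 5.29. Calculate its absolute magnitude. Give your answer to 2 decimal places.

5 log₁₀(d/10 pc) = 5 log₁₀(2410) − 5 = 11.910
M = m − 5 log₁₀(d/10) = 5.29 − 11.910 = -6.620

M ≈ -6.62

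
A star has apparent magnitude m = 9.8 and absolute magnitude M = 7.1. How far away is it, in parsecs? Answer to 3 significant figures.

Distance modulus: m − M = 9.8 − (7.1) = 2.700
m − M = 5 log₁₀ d − 5
log₁₀ d = (m − M)/5 + 1 = 1.5400
d = 10^1.5400 = 34.67 pc

d ≈ 34.7 pc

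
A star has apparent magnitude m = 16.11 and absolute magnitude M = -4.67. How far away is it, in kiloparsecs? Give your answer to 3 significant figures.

d ≈ 143 kpc

μ = m − M = 20.780
m − M = 5 log₁₀ d − 5
log₁₀ d = (m − M)/5 + 1 = 5.1560
d = 10^5.1560 = 143200 pc
= 143.2 kpc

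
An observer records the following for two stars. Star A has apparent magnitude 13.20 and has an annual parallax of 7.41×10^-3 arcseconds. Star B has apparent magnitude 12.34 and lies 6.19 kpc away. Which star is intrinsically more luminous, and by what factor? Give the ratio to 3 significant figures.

Star A: d = 1/p = 1/7.41×10^-3″ = 135.0 pc
Star A: M = m − 5 log₁₀ d + 5 = 13.20 − 5·2.1302 + 5 = 7.549
Star B: d = 6.19 kpc = 6190 pc
Star B: M = m − 5 log₁₀ d + 5 = 12.34 − 5·3.7917 + 5 = -1.618
ΔM = M_A − M_B = 7.549 − (-1.618) = 9.168; smaller M is more luminous → Star B.
L ratio = 10^(0.4 |ΔM|) = 10^3.667 = 4645

Star B is more luminous, by a factor of 4650.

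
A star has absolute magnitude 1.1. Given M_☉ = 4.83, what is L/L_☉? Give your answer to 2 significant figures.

L/L_☉ ≈ 31

M − M_☉ = 1.1 − 4.83 = -3.730
L/L_☉ = 10^(−0.4 (M − M_☉)) = 10^1.492 = 31.05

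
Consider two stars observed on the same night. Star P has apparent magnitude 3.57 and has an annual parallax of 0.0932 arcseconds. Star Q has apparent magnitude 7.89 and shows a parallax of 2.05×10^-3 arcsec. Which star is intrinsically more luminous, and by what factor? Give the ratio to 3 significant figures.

Star P: d = 1/p = 1/0.0932″ = 10.73 pc
Star P: M = m − 5 log₁₀ d + 5 = 3.57 − 5·1.0306 + 5 = 3.417
Star Q: d = 1/p = 1/2.05×10^-3″ = 487.8 pc
Star Q: M = m − 5 log₁₀ d + 5 = 7.89 − 5·2.6882 + 5 = -0.551
ΔM = M_P − M_Q = 3.417 − (-0.551) = 3.968; smaller M is more luminous → Star Q.
L ratio = 10^(0.4 |ΔM|) = 10^1.587 = 38.67

Star Q is more luminous, by a factor of 38.7.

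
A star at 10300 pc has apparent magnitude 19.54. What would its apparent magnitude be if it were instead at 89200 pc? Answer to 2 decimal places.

Flux ∝ 1/d², so Δm = 5 log₁₀(d₂/d₁) = 5 log₁₀(89200/10300) = 4.688
m₂ = m₁ + Δm = 19.54 + (4.688) = 24.228

m ≈ 24.23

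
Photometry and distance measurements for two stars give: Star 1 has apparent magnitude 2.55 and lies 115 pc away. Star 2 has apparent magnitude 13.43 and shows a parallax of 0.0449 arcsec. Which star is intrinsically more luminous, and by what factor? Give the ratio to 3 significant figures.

Star 1 is more luminous, by a factor of 600000.

Star 1: M = m − 5 log₁₀ d + 5 = 2.55 − 5·2.0607 + 5 = -2.753
Star 2: d = 1/p = 1/0.0449″ = 22.27 pc
Star 2: M = m − 5 log₁₀ d + 5 = 13.43 − 5·1.3478 + 5 = 11.691
ΔM = M_1 − M_2 = -2.753 − (11.691) = -14.445; smaller M is more luminous → Star 1.
L ratio = 10^(0.4 |ΔM|) = 10^5.778 = 599600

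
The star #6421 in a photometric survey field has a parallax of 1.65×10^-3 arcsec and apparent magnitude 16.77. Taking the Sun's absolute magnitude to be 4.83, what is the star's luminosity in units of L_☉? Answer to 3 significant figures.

L/L_☉ ≈ 0.0615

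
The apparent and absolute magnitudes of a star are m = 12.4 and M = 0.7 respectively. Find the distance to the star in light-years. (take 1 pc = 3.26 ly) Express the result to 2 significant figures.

d ≈ 7100 ly

Distance modulus: m − M = 12.4 − (0.7) = 11.700
m − M = 5 log₁₀ d − 5
log₁₀ d = (m − M)/5 + 1 = 3.3400
d = 10^3.3400 = 2188 pc
= 7132 ly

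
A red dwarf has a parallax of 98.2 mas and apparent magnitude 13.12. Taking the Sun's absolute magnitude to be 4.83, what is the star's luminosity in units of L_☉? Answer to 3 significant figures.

L/L_☉ ≈ 5.01×10^-4

d = 1/p = 1000/98.2 mas = 10.18 pc
M = m − 5 log₁₀ d + 5 = 13.12 − 5·1.0079 + 5 = 13.081
M − M_☉ = 13.081 − 4.83 = 8.251
L/L_☉ = 10^(−0.4 × 8.251) = 5.009×10^-4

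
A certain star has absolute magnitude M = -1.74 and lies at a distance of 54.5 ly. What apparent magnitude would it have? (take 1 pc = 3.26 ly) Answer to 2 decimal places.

d = 54.5 ly / 3.26 = 16.72 pc
m = M + 5 log₁₀ d − 5 = -1.74 + 5·1.2232 − 5 = -0.624

m ≈ -0.62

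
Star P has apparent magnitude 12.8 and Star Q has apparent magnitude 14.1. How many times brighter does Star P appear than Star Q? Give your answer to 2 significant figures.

3.3

Magnitude difference = -1.3
Flux ratio = 10^(−0.4 Δm) = 10^(−0.4 × -1.3) = 10^0.520 = 3.311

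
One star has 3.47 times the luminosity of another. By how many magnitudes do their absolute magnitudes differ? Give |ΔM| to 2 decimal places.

|ΔM| ≈ 1.35

Pogson: ΔM = −2.5 log₁₀(ratio) = −2.5 log₁₀(3.47) = −2.5 × 0.5403 = -1.351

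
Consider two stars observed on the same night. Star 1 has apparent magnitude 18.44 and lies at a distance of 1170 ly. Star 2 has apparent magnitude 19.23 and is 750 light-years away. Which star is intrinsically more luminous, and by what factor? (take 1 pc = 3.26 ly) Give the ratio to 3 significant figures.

Star 1: d = 1170 ly / 3.26 = 358.9 pc
Star 1: M = m − 5 log₁₀ d + 5 = 18.44 − 5·2.5550 + 5 = 10.665
Star 2: d = 750 ly / 3.26 = 230.1 pc
Star 2: M = m − 5 log₁₀ d + 5 = 19.23 − 5·2.3618 + 5 = 12.421
ΔM = M_1 − M_2 = 10.665 − (12.421) = -1.756; smaller M is more luminous → Star 1.
L ratio = 10^(0.4 |ΔM|) = 10^0.702 = 5.038

Star 1 is more luminous, by a factor of 5.04.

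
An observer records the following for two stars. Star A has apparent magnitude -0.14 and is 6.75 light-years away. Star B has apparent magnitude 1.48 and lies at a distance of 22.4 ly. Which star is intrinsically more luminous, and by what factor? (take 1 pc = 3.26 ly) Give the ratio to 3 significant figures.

Star B is more luminous, by a factor of 2.48.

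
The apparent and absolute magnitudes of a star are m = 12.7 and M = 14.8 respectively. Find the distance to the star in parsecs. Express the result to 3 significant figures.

d ≈ 3.80 pc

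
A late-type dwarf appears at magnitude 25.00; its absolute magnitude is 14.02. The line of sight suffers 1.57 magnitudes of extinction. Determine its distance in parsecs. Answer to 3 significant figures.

m − M = 5 log₁₀(d/10 pc) + A  ⇒  25.00 − (14.02) − 1.57 = 5 log₁₀(d/10)
9.410 = 5 log₁₀(d/10)
log₁₀ d = (m − M − A)/5 + 1 = 2.8820
d = 10^2.8820 = 762.1 pc

d ≈ 762 pc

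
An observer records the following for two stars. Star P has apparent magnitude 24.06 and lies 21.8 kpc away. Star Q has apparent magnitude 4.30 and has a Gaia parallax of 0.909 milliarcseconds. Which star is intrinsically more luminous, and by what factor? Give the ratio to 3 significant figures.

Star Q is more luminous, by a factor of 204000.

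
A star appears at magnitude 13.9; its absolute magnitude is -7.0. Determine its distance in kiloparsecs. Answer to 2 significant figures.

d ≈ 150 kpc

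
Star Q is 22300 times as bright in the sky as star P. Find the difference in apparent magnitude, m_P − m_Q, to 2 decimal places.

m_P − m_Q ≈ 10.87

Pogson: Δm = −2.5 log₁₀(ratio) = −2.5 log₁₀(22300) = −2.5 × 4.3483 = -10.871
Star Q is brighter so has the smaller magnitude: m_P − m_Q is positive.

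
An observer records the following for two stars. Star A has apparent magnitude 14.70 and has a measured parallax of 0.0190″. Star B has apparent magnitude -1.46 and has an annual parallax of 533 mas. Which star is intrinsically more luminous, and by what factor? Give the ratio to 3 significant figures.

Star B is more luminous, by a factor of 3700.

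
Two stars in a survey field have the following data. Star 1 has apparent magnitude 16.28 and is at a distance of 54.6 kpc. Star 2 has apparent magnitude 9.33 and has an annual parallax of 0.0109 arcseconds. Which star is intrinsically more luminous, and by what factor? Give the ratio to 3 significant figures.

Star 1: d = 54.6 kpc = 54600 pc
Star 1: M = m − 5 log₁₀ d + 5 = 16.28 − 5·4.7372 + 5 = -2.406
Star 2: d = 1/p = 1/0.0109″ = 91.74 pc
Star 2: M = m − 5 log₁₀ d + 5 = 9.33 − 5·1.9626 + 5 = 4.517
ΔM = M_1 − M_2 = -2.406 − (4.517) = -6.923; smaller M is more luminous → Star 1.
L ratio = 10^(0.4 |ΔM|) = 10^2.769 = 587.8

Star 1 is more luminous, by a factor of 588.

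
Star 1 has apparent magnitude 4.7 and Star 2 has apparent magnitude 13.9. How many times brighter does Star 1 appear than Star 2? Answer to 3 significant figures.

4790

Magnitude difference = -9.2
Flux ratio = 10^(−0.4 Δm) = 10^(−0.4 × -9.2) = 10^3.680 = 4786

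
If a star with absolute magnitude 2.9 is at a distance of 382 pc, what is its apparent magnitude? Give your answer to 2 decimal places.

m ≈ 10.81

m = M + 5 log₁₀ d − 5 = 2.9 + 5·2.5821 − 5 = 10.810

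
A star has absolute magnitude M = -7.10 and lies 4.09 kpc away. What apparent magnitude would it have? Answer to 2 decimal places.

m ≈ 5.96

d = 4.09 kpc = 4090 pc
m = M + 5 log₁₀ d − 5 = -7.10 + 5·3.6117 − 5 = 5.959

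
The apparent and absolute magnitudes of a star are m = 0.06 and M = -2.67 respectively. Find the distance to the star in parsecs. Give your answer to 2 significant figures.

d ≈ 35 pc

Distance modulus: m − M = 0.06 − (-2.67) = 2.730
m − M = 5 log₁₀ d − 5
log₁₀ d = (m − M)/5 + 1 = 1.5460
d = 10^1.5460 = 35.16 pc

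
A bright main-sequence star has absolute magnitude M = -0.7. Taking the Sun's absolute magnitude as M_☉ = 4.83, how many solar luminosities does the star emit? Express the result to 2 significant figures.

L/L_☉ ≈ 160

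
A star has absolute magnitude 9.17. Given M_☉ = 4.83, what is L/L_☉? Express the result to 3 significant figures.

M − M_☉ = 9.17 − 4.83 = 4.340
L/L_☉ = 10^(−0.4 (M − M_☉)) = 10^-1.736 = 0.01837

L/L_☉ ≈ 0.0184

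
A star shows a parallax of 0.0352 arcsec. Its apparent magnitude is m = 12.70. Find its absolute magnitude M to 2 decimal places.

M ≈ 10.43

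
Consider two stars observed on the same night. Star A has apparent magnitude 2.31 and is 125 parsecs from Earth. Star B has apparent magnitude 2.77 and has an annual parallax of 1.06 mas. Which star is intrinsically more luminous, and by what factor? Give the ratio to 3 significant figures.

Star A: M = m − 5 log₁₀ d + 5 = 2.31 − 5·2.0969 + 5 = -3.175
Star B: p = 1.06 mas = 1.06×10^-3″ → d = 1/p = 943.4 pc
Star B: M = m − 5 log₁₀ d + 5 = 2.77 − 5·2.9747 + 5 = -7.103
ΔM = M_A − M_B = -3.175 − (-7.103) = 3.929; smaller M is more luminous → Star B.
L ratio = 10^(0.4 |ΔM|) = 10^1.572 = 37.29

Star B is more luminous, by a factor of 37.3.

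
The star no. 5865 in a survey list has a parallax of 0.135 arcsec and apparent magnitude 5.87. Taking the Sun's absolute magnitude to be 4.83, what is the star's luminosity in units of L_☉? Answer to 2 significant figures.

d = 1/p = 1/0.135″ = 7.407 pc
M = m − 5 log₁₀ d + 5 = 5.87 − 5·0.8697 + 5 = 6.522
M − M_☉ = 6.522 − 4.83 = 1.692
L/L_☉ = 10^(−0.4 × 1.692) = 0.2105

L/L_☉ ≈ 0.21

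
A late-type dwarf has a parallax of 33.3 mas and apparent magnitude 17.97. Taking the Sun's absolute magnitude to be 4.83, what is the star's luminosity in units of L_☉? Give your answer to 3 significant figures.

L/L_☉ ≈ 5.00×10^-5

d = 1/p = 1000/33.3 mas = 30.03 pc
M = m − 5 log₁₀ d + 5 = 17.97 − 5·1.4776 + 5 = 15.582
M − M_☉ = 15.582 − 4.83 = 10.752
L/L_☉ = 10^(−0.4 × 10.752) = 5.002×10^-5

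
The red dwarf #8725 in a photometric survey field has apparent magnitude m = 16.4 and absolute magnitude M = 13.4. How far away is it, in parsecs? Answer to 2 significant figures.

d ≈ 40 pc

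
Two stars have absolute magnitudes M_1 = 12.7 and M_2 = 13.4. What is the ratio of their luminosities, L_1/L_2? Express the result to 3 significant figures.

L_1/L_2 ≈ 1.91

ΔM = M_1 − M_2 = -0.7
L_1/L_2 = 10^(−0.4 ΔM) = 10^0.280 = 1.905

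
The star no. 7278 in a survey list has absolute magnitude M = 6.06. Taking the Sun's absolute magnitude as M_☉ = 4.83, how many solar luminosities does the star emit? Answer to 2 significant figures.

M − M_☉ = 6.06 − 4.83 = 1.230
L/L_☉ = 10^(−0.4 (M − M_☉)) = 10^-0.492 = 0.3221

L/L_☉ ≈ 0.32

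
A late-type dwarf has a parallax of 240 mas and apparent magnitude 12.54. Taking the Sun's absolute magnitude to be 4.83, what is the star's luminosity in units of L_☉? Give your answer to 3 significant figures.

d = 1/p = 1000/240 mas = 4.167 pc
M = m − 5 log₁₀ d + 5 = 12.54 − 5·0.6198 + 5 = 14.441
M − M_☉ = 14.441 − 4.83 = 9.611
L/L_☉ = 10^(−0.4 × 9.611) = 1.431×10^-4

L/L_☉ ≈ 1.43×10^-4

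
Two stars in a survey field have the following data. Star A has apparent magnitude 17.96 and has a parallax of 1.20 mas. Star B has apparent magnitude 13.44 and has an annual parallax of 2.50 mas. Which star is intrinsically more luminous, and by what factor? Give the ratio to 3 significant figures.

Star A: p = 1.20 mas = 1.20×10^-3″ → d = 1/p = 833.3 pc
Star A: M = m − 5 log₁₀ d + 5 = 17.96 − 5·2.9208 + 5 = 8.356
Star B: p = 2.50 mas = 2.50×10^-3″ → d = 1/p = 400.0 pc
Star B: M = m − 5 log₁₀ d + 5 = 13.44 − 5·2.6021 + 5 = 5.430
ΔM = M_A − M_B = 8.356 − (5.430) = 2.926; smaller M is more luminous → Star B.
L ratio = 10^(0.4 |ΔM|) = 10^1.170 = 14.81

Star B is more luminous, by a factor of 14.8.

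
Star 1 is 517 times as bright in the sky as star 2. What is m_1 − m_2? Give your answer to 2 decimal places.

m_1 − m_2 ≈ -6.78

Pogson: Δm = −2.5 log₁₀(ratio) = −2.5 log₁₀(517) = −2.5 × 2.7135 = -6.784
Star 1 is brighter, so it has the smaller magnitude: the difference is negative.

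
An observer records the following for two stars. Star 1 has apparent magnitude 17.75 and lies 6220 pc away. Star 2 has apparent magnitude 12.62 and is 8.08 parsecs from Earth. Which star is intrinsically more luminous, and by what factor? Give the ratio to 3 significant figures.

Star 1 is more luminous, by a factor of 5260.

Star 1: M = m − 5 log₁₀ d + 5 = 17.75 − 5·3.7938 + 5 = 3.781
Star 2: M = m − 5 log₁₀ d + 5 = 12.62 − 5·0.9074 + 5 = 13.083
ΔM = M_1 − M_2 = 3.781 − (13.083) = -9.302; smaller M is more luminous → Star 1.
L ratio = 10^(0.4 |ΔM|) = 10^3.721 = 5257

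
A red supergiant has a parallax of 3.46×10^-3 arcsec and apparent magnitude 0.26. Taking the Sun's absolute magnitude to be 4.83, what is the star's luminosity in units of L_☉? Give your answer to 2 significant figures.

L/L_☉ ≈ 56000

d = 1/p = 1/3.46×10^-3″ = 289.0 pc
M = m − 5 log₁₀ d + 5 = 0.26 − 5·2.4609 + 5 = -7.045
M − M_☉ = -7.045 − 4.83 = -11.875
L/L_☉ = 10^(−0.4 × -11.875) = 56210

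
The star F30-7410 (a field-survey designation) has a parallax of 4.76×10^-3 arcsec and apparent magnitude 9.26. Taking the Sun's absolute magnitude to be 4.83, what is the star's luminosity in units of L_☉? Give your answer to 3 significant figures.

L/L_☉ ≈ 7.46

d = 1/p = 1/4.76×10^-3″ = 210.1 pc
M = m − 5 log₁₀ d + 5 = 9.26 − 5·2.3224 + 5 = 2.648
M − M_☉ = 2.648 − 4.83 = -2.182
L/L_☉ = 10^(−0.4 × -2.182) = 7.461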